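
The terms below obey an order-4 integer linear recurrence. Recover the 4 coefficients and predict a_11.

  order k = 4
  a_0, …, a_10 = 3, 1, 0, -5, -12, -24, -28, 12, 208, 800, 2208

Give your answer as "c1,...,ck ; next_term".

  a_4 = 4·-5 + -4·0 + -4·1 + 4·3 = -12
  a_5 = 4·-12 + -4·-5 + -4·0 + 4·1 = -24
  a_6 = 4·-24 + -4·-12 + -4·-5 + 4·0 = -28
  a_7 = 4·-28 + -4·-24 + -4·-12 + 4·-5 = 12
  a_8 = 4·12 + -4·-28 + -4·-24 + 4·-12 = 208
  a_9 = 4·208 + -4·12 + -4·-28 + 4·-24 = 800
  a_10 = 4·800 + -4·208 + -4·12 + 4·-28 = 2208
  a_11 = 4·2208 + -4·800 + -4·208 + 4·12 = 4848

4,-4,-4,4 ; 4848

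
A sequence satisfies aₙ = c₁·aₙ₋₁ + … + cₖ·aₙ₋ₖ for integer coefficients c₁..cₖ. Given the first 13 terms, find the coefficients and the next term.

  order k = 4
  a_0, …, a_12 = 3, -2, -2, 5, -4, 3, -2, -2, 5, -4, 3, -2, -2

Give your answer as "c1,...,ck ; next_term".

-1,-1,-1,-1 ; 5

  a_4 = -1·5 + -1·-2 + -1·-2 + -1·3 = -4
  a_5 = -1·-4 + -1·5 + -1·-2 + -1·-2 = 3
  a_6 = -1·3 + -1·-4 + -1·5 + -1·-2 = -2
  a_7 = -1·-2 + -1·3 + -1·-4 + -1·5 = -2
  a_8 = -1·-2 + -1·-2 + -1·3 + -1·-4 = 5
  a_9 = -1·5 + -1·-2 + -1·-2 + -1·3 = -4
  a_10 = -1·-4 + -1·5 + -1·-2 + -1·-2 = 3
  a_11 = -1·3 + -1·-4 + -1·5 + -1·-2 = -2
  a_12 = -1·-2 + -1·3 + -1·-4 + -1·5 = -2
  a_13 = -1·-2 + -1·-2 + -1·3 + -1·-4 = 5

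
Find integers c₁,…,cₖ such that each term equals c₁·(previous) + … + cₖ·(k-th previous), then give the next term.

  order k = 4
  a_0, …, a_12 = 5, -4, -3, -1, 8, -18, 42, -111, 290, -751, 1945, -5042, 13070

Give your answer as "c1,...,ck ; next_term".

-2,1,-1,1 ; -33878

  a_4 = -2·-1 + 1·-3 + -1·-4 + 1·5 = 8
  a_5 = -2·8 + 1·-1 + -1·-3 + 1·-4 = -18
  a_6 = -2·-18 + 1·8 + -1·-1 + 1·-3 = 42
  a_7 = -2·42 + 1·-18 + -1·8 + 1·-1 = -111
  a_8 = -2·-111 + 1·42 + -1·-18 + 1·8 = 290
  a_9 = -2·290 + 1·-111 + -1·42 + 1·-18 = -751
  a_10 = -2·-751 + 1·290 + -1·-111 + 1·42 = 1945
  a_11 = -2·1945 + 1·-751 + -1·290 + 1·-111 = -5042
  a_12 = -2·-5042 + 1·1945 + -1·-751 + 1·290 = 13070
  a_13 = -2·13070 + 1·-5042 + -1·1945 + 1·-751 = -33878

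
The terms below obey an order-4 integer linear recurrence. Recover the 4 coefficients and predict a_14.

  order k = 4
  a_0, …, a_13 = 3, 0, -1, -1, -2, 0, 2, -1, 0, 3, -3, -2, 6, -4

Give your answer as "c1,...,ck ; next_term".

  a_4 = 0·-1 + -1·-1 + 1·0 + -1·3 = -2
  a_5 = 0·-2 + -1·-1 + 1·-1 + -1·0 = 0
  a_6 = 0·0 + -1·-2 + 1·-1 + -1·-1 = 2
  a_7 = 0·2 + -1·0 + 1·-2 + -1·-1 = -1
  a_8 = 0·-1 + -1·2 + 1·0 + -1·-2 = 0
  a_9 = 0·0 + -1·-1 + 1·2 + -1·0 = 3
  a_10 = 0·3 + -1·0 + 1·-1 + -1·2 = -3
  a_11 = 0·-3 + -1·3 + 1·0 + -1·-1 = -2
  a_12 = 0·-2 + -1·-3 + 1·3 + -1·0 = 6
  a_13 = 0·6 + -1·-2 + 1·-3 + -1·3 = -4
  a_14 = 0·-4 + -1·6 + 1·-2 + -1·-3 = -5

0,-1,1,-1 ; -5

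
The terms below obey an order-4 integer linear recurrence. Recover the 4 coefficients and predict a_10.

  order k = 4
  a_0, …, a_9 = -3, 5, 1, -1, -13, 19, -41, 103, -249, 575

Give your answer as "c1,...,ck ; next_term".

-1,2,-2,2 ; -1361

  a_4 = -1·-1 + 2·1 + -2·5 + 2·-3 = -13
  a_5 = -1·-13 + 2·-1 + -2·1 + 2·5 = 19
  a_6 = -1·19 + 2·-13 + -2·-1 + 2·1 = -41
  a_7 = -1·-41 + 2·19 + -2·-13 + 2·-1 = 103
  a_8 = -1·103 + 2·-41 + -2·19 + 2·-13 = -249
  a_9 = -1·-249 + 2·103 + -2·-41 + 2·19 = 575
  a_10 = -1·575 + 2·-249 + -2·103 + 2·-41 = -1361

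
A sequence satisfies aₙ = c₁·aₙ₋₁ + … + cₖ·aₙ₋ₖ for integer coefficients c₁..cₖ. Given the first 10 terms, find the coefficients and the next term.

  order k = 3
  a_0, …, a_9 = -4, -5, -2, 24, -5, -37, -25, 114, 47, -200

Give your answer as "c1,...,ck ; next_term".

-1,-2,-3 ; -236

  a_3 = -1·-2 + -2·-5 + -3·-4 = 24
  a_4 = -1·24 + -2·-2 + -3·-5 = -5
  a_5 = -1·-5 + -2·24 + -3·-2 = -37
  a_6 = -1·-37 + -2·-5 + -3·24 = -25
  a_7 = -1·-25 + -2·-37 + -3·-5 = 114
  a_8 = -1·114 + -2·-25 + -3·-37 = 47
  a_9 = -1·47 + -2·114 + -3·-25 = -200
  a_10 = -1·-200 + -2·47 + -3·114 = -236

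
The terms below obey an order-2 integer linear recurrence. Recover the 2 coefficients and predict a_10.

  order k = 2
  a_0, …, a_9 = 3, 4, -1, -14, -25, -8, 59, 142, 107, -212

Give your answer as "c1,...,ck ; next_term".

  a_2 = 2·4 + -3·3 = -1
  a_3 = 2·-1 + -3·4 = -14
  a_4 = 2·-14 + -3·-1 = -25
  a_5 = 2·-25 + -3·-14 = -8
  a_6 = 2·-8 + -3·-25 = 59
  a_7 = 2·59 + -3·-8 = 142
  a_8 = 2·142 + -3·59 = 107
  a_9 = 2·107 + -3·142 = -212
  a_10 = 2·-212 + -3·107 = -745

2,-3 ; -745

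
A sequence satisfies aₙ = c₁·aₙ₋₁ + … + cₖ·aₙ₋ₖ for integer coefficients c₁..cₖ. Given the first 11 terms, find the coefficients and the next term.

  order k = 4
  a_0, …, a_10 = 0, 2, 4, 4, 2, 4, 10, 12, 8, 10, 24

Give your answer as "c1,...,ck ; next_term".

  a_4 = 1·4 + -1·4 + 1·2 + 1·0 = 2
  a_5 = 1·2 + -1·4 + 1·4 + 1·2 = 4
  a_6 = 1·4 + -1·2 + 1·4 + 1·4 = 10
  a_7 = 1·10 + -1·4 + 1·2 + 1·4 = 12
  a_8 = 1·12 + -1·10 + 1·4 + 1·2 = 8
  a_9 = 1·8 + -1·12 + 1·10 + 1·4 = 10
  a_10 = 1·10 + -1·8 + 1·12 + 1·10 = 24
  a_11 = 1·24 + -1·10 + 1·8 + 1·12 = 34

1,-1,1,1 ; 34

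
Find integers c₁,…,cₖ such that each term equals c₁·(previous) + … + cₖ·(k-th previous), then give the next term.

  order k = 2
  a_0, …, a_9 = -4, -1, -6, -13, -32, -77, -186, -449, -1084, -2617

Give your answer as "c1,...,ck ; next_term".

2,1 ; -6318

  a_2 = 2·-1 + 1·-4 = -6
  a_3 = 2·-6 + 1·-1 = -13
  a_4 = 2·-13 + 1·-6 = -32
  a_5 = 2·-32 + 1·-13 = -77
  a_6 = 2·-77 + 1·-32 = -186
  a_7 = 2·-186 + 1·-77 = -449
  a_8 = 2·-449 + 1·-186 = -1084
  a_9 = 2·-1084 + 1·-449 = -2617
  a_10 = 2·-2617 + 1·-1084 = -6318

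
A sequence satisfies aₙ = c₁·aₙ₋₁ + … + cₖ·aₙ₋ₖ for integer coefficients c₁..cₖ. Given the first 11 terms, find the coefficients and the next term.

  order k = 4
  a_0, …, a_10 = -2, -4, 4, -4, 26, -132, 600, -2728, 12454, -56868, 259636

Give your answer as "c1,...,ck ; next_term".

  a_4 = -4·-4 + 2·4 + -2·-4 + 3·-2 = 26
  a_5 = -4·26 + 2·-4 + -2·4 + 3·-4 = -132
  a_6 = -4·-132 + 2·26 + -2·-4 + 3·4 = 600
  a_7 = -4·600 + 2·-132 + -2·26 + 3·-4 = -2728
  a_8 = -4·-2728 + 2·600 + -2·-132 + 3·26 = 12454
  a_9 = -4·12454 + 2·-2728 + -2·600 + 3·-132 = -56868
  a_10 = -4·-56868 + 2·12454 + -2·-2728 + 3·600 = 259636
  a_11 = -4·259636 + 2·-56868 + -2·12454 + 3·-2728 = -1185372

-4,2,-2,3 ; -1185372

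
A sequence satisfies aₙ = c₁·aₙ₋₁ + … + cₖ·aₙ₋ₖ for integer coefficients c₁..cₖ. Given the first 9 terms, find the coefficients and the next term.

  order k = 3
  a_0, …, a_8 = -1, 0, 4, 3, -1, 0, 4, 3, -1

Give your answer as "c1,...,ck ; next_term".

  a_3 = 1·4 + -1·0 + 1·-1 = 3
  a_4 = 1·3 + -1·4 + 1·0 = -1
  a_5 = 1·-1 + -1·3 + 1·4 = 0
  a_6 = 1·0 + -1·-1 + 1·3 = 4
  a_7 = 1·4 + -1·0 + 1·-1 = 3
  a_8 = 1·3 + -1·4 + 1·0 = -1
  a_9 = 1·-1 + -1·3 + 1·4 = 0

1,-1,1 ; 0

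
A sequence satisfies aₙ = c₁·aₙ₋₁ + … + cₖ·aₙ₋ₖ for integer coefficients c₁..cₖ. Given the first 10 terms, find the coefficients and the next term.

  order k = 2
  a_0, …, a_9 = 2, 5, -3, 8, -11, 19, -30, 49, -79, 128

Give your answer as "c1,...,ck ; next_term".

-1,1 ; -207

  a_2 = -1·5 + 1·2 = -3
  a_3 = -1·-3 + 1·5 = 8
  a_4 = -1·8 + 1·-3 = -11
  a_5 = -1·-11 + 1·8 = 19
  a_6 = -1·19 + 1·-11 = -30
  a_7 = -1·-30 + 1·19 = 49
  a_8 = -1·49 + 1·-30 = -79
  a_9 = -1·-79 + 1·49 = 128
  a_10 = -1·128 + 1·-79 = -207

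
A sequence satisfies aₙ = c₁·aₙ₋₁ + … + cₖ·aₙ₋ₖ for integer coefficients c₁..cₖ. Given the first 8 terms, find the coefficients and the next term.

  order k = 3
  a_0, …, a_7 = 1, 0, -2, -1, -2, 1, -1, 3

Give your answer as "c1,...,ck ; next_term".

0,1,-1 ; -2

  a_3 = 0·-2 + 1·0 + -1·1 = -1
  a_4 = 0·-1 + 1·-2 + -1·0 = -2
  a_5 = 0·-2 + 1·-1 + -1·-2 = 1
  a_6 = 0·1 + 1·-2 + -1·-1 = -1
  a_7 = 0·-1 + 1·1 + -1·-2 = 3
  a_8 = 0·3 + 1·-1 + -1·1 = -2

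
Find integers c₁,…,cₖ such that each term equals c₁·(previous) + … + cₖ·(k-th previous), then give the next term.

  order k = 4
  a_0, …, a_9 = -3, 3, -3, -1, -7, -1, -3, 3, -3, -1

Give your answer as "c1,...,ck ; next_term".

  a_4 = 1·-1 + 0·-3 + -1·3 + 1·-3 = -7
  a_5 = 1·-7 + 0·-1 + -1·-3 + 1·3 = -1
  a_6 = 1·-1 + 0·-7 + -1·-1 + 1·-3 = -3
  a_7 = 1·-3 + 0·-1 + -1·-7 + 1·-1 = 3
  a_8 = 1·3 + 0·-3 + -1·-1 + 1·-7 = -3
  a_9 = 1·-3 + 0·3 + -1·-3 + 1·-1 = -1
  a_10 = 1·-1 + 0·-3 + -1·3 + 1·-3 = -7

1,0,-1,1 ; -7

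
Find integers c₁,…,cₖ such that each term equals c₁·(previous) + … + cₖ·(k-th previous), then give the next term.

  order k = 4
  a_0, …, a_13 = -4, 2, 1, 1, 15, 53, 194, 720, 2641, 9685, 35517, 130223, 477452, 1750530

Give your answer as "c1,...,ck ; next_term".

  a_4 = 4·1 + -1·1 + 0·2 + -3·-4 = 15
  a_5 = 4·15 + -1·1 + 0·1 + -3·2 = 53
  a_6 = 4·53 + -1·15 + 0·1 + -3·1 = 194
  a_7 = 4·194 + -1·53 + 0·15 + -3·1 = 720
  a_8 = 4·720 + -1·194 + 0·53 + -3·15 = 2641
  a_9 = 4·2641 + -1·720 + 0·194 + -3·53 = 9685
  a_10 = 4·9685 + -1·2641 + 0·720 + -3·194 = 35517
  a_11 = 4·35517 + -1·9685 + 0·2641 + -3·720 = 130223
  a_12 = 4·130223 + -1·35517 + 0·9685 + -3·2641 = 477452
  a_13 = 4·477452 + -1·130223 + 0·35517 + -3·9685 = 1750530
  a_14 = 4·1750530 + -1·477452 + 0·130223 + -3·35517 = 6418117

4,-1,0,-3 ; 6418117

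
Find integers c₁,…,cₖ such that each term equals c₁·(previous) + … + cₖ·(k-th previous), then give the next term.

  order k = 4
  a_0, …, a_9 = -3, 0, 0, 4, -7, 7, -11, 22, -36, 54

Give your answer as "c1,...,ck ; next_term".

-1,0,-1,1 ; -87

  a_4 = -1·4 + 0·0 + -1·0 + 1·-3 = -7
  a_5 = -1·-7 + 0·4 + -1·0 + 1·0 = 7
  a_6 = -1·7 + 0·-7 + -1·4 + 1·0 = -11
  a_7 = -1·-11 + 0·7 + -1·-7 + 1·4 = 22
  a_8 = -1·22 + 0·-11 + -1·7 + 1·-7 = -36
  a_9 = -1·-36 + 0·22 + -1·-11 + 1·7 = 54
  a_10 = -1·54 + 0·-36 + -1·22 + 1·-11 = -87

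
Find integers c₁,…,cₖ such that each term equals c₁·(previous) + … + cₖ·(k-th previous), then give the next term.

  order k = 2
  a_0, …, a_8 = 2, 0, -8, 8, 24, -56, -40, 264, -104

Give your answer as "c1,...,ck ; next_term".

  a_2 = -1·0 + -4·2 = -8
  a_3 = -1·-8 + -4·0 = 8
  a_4 = -1·8 + -4·-8 = 24
  a_5 = -1·24 + -4·8 = -56
  a_6 = -1·-56 + -4·24 = -40
  a_7 = -1·-40 + -4·-56 = 264
  a_8 = -1·264 + -4·-40 = -104
  a_9 = -1·-104 + -4·264 = -952

-1,-4 ; -952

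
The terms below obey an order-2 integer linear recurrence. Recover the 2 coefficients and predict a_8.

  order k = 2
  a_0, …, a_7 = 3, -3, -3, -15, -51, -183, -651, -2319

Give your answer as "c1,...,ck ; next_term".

  a_2 = 3·-3 + 2·3 = -3
  a_3 = 3·-3 + 2·-3 = -15
  a_4 = 3·-15 + 2·-3 = -51
  a_5 = 3·-51 + 2·-15 = -183
  a_6 = 3·-183 + 2·-51 = -651
  a_7 = 3·-651 + 2·-183 = -2319
  a_8 = 3·-2319 + 2·-651 = -8259

3,2 ; -8259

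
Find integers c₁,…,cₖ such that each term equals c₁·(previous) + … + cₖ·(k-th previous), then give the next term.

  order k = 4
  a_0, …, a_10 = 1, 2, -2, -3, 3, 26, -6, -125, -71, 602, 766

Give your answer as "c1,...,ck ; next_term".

  a_4 = 0·-3 + -4·-2 + -4·2 + 3·1 = 3
  a_5 = 0·3 + -4·-3 + -4·-2 + 3·2 = 26
  a_6 = 0·26 + -4·3 + -4·-3 + 3·-2 = -6
  a_7 = 0·-6 + -4·26 + -4·3 + 3·-3 = -125
  a_8 = 0·-125 + -4·-6 + -4·26 + 3·3 = -71
  a_9 = 0·-71 + -4·-125 + -4·-6 + 3·26 = 602
  a_10 = 0·602 + -4·-71 + -4·-125 + 3·-6 = 766
  a_11 = 0·766 + -4·602 + -4·-71 + 3·-125 = -2499

0,-4,-4,3 ; -2499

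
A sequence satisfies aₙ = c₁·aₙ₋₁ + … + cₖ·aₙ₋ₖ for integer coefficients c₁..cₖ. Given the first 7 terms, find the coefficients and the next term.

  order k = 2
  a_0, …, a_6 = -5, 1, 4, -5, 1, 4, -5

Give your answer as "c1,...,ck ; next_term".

  a_2 = -1·1 + -1·-5 = 4
  a_3 = -1·4 + -1·1 = -5
  a_4 = -1·-5 + -1·4 = 1
  a_5 = -1·1 + -1·-5 = 4
  a_6 = -1·4 + -1·1 = -5
  a_7 = -1·-5 + -1·4 = 1

-1,-1 ; 1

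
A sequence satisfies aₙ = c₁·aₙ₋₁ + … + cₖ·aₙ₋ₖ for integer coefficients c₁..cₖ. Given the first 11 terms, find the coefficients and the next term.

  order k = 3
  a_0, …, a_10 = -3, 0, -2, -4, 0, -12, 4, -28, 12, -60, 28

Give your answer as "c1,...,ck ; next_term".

  a_3 = -1·-2 + 2·0 + 2·-3 = -4
  a_4 = -1·-4 + 2·-2 + 2·0 = 0
  a_5 = -1·0 + 2·-4 + 2·-2 = -12
  a_6 = -1·-12 + 2·0 + 2·-4 = 4
  a_7 = -1·4 + 2·-12 + 2·0 = -28
  a_8 = -1·-28 + 2·4 + 2·-12 = 12
  a_9 = -1·12 + 2·-28 + 2·4 = -60
  a_10 = -1·-60 + 2·12 + 2·-28 = 28
  a_11 = -1·28 + 2·-60 + 2·12 = -124

-1,2,2 ; -124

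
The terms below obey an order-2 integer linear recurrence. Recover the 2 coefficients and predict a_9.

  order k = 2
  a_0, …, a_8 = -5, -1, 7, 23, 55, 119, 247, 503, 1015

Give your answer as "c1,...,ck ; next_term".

3,-2 ; 2039

  a_2 = 3·-1 + -2·-5 = 7
  a_3 = 3·7 + -2·-1 = 23
  a_4 = 3·23 + -2·7 = 55
  a_5 = 3·55 + -2·23 = 119
  a_6 = 3·119 + -2·55 = 247
  a_7 = 3·247 + -2·119 = 503
  a_8 = 3·503 + -2·247 = 1015
  a_9 = 3·1015 + -2·503 = 2039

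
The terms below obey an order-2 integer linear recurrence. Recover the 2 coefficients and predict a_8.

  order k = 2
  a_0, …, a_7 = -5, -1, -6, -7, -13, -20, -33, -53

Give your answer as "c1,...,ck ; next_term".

  a_2 = 1·-1 + 1·-5 = -6
  a_3 = 1·-6 + 1·-1 = -7
  a_4 = 1·-7 + 1·-6 = -13
  a_5 = 1·-13 + 1·-7 = -20
  a_6 = 1·-20 + 1·-13 = -33
  a_7 = 1·-33 + 1·-20 = -53
  a_8 = 1·-53 + 1·-33 = -86

1,1 ; -86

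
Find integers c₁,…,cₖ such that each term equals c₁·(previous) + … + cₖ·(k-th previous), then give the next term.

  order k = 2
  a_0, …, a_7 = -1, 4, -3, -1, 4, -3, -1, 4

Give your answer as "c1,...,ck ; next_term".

-1,-1 ; -3

  a_2 = -1·4 + -1·-1 = -3
  a_3 = -1·-3 + -1·4 = -1
  a_4 = -1·-1 + -1·-3 = 4
  a_5 = -1·4 + -1·-1 = -3
  a_6 = -1·-3 + -1·4 = -1
  a_7 = -1·-1 + -1·-3 = 4
  a_8 = -1·4 + -1·-1 = -3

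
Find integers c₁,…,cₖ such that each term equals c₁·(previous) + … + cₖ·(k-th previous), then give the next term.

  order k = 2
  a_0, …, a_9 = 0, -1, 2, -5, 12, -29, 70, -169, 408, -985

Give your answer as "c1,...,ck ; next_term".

  a_2 = -2·-1 + 1·0 = 2
  a_3 = -2·2 + 1·-1 = -5
  a_4 = -2·-5 + 1·2 = 12
  a_5 = -2·12 + 1·-5 = -29
  a_6 = -2·-29 + 1·12 = 70
  a_7 = -2·70 + 1·-29 = -169
  a_8 = -2·-169 + 1·70 = 408
  a_9 = -2·408 + 1·-169 = -985
  a_10 = -2·-985 + 1·408 = 2378

-2,1 ; 2378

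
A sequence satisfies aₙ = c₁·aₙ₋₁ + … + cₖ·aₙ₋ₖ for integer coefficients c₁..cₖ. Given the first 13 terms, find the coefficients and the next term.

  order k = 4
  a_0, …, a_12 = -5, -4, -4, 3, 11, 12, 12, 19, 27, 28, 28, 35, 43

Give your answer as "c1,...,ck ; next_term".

2,-2,2,-1 ; 44

  a_4 = 2·3 + -2·-4 + 2·-4 + -1·-5 = 11
  a_5 = 2·11 + -2·3 + 2·-4 + -1·-4 = 12
  a_6 = 2·12 + -2·11 + 2·3 + -1·-4 = 12
  a_7 = 2·12 + -2·12 + 2·11 + -1·3 = 19
  a_8 = 2·19 + -2·12 + 2·12 + -1·11 = 27
  a_9 = 2·27 + -2·19 + 2·12 + -1·12 = 28
  a_10 = 2·28 + -2·27 + 2·19 + -1·12 = 28
  a_11 = 2·28 + -2·28 + 2·27 + -1·19 = 35
  a_12 = 2·35 + -2·28 + 2·28 + -1·27 = 43
  a_13 = 2·43 + -2·35 + 2·28 + -1·28 = 44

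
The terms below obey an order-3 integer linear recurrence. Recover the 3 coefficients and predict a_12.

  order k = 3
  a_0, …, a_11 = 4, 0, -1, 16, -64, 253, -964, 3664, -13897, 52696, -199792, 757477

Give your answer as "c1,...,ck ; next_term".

-4,0,3 ; -2871820

  a_3 = -4·-1 + 0·0 + 3·4 = 16
  a_4 = -4·16 + 0·-1 + 3·0 = -64
  a_5 = -4·-64 + 0·16 + 3·-1 = 253
  a_6 = -4·253 + 0·-64 + 3·16 = -964
  a_7 = -4·-964 + 0·253 + 3·-64 = 3664
  a_8 = -4·3664 + 0·-964 + 3·253 = -13897
  a_9 = -4·-13897 + 0·3664 + 3·-964 = 52696
  a_10 = -4·52696 + 0·-13897 + 3·3664 = -199792
  a_11 = -4·-199792 + 0·52696 + 3·-13897 = 757477
  a_12 = -4·757477 + 0·-199792 + 3·52696 = -2871820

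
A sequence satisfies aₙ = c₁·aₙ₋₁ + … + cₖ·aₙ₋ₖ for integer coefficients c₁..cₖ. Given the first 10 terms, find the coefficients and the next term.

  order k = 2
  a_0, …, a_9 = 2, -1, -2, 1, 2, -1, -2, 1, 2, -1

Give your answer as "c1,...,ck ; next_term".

  a_2 = 0·-1 + -1·2 = -2
  a_3 = 0·-2 + -1·-1 = 1
  a_4 = 0·1 + -1·-2 = 2
  a_5 = 0·2 + -1·1 = -1
  a_6 = 0·-1 + -1·2 = -2
  a_7 = 0·-2 + -1·-1 = 1
  a_8 = 0·1 + -1·-2 = 2
  a_9 = 0·2 + -1·1 = -1
  a_10 = 0·-1 + -1·2 = -2

0,-1 ; -2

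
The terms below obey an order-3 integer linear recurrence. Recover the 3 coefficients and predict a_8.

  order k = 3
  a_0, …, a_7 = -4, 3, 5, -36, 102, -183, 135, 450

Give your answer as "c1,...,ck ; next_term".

  a_3 = -3·5 + -3·3 + 3·-4 = -36
  a_4 = -3·-36 + -3·5 + 3·3 = 102
  a_5 = -3·102 + -3·-36 + 3·5 = -183
  a_6 = -3·-183 + -3·102 + 3·-36 = 135
  a_7 = -3·135 + -3·-183 + 3·102 = 450
  a_8 = -3·450 + -3·135 + 3·-183 = -2304

-3,-3,3 ; -2304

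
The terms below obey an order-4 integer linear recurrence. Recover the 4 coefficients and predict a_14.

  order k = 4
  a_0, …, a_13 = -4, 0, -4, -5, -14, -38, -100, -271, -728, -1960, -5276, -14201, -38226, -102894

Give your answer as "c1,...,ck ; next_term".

  a_4 = 2·-5 + 2·-4 + 0·0 + -1·-4 = -14
  a_5 = 2·-14 + 2·-5 + 0·-4 + -1·0 = -38
  a_6 = 2·-38 + 2·-14 + 0·-5 + -1·-4 = -100
  a_7 = 2·-100 + 2·-38 + 0·-14 + -1·-5 = -271
  a_8 = 2·-271 + 2·-100 + 0·-38 + -1·-14 = -728
  a_9 = 2·-728 + 2·-271 + 0·-100 + -1·-38 = -1960
  a_10 = 2·-1960 + 2·-728 + 0·-271 + -1·-100 = -5276
  a_11 = 2·-5276 + 2·-1960 + 0·-728 + -1·-271 = -14201
  a_12 = 2·-14201 + 2·-5276 + 0·-1960 + -1·-728 = -38226
  a_13 = 2·-38226 + 2·-14201 + 0·-5276 + -1·-1960 = -102894
  a_14 = 2·-102894 + 2·-38226 + 0·-14201 + -1·-5276 = -276964

2,2,0,-1 ; -276964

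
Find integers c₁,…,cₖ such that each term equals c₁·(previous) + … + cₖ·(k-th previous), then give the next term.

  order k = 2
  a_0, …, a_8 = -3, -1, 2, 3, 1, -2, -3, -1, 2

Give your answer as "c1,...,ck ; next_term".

1,-1 ; 3

  a_2 = 1·-1 + -1·-3 = 2
  a_3 = 1·2 + -1·-1 = 3
  a_4 = 1·3 + -1·2 = 1
  a_5 = 1·1 + -1·3 = -2
  a_6 = 1·-2 + -1·1 = -3
  a_7 = 1·-3 + -1·-2 = -1
  a_8 = 1·-1 + -1·-3 = 2
  a_9 = 1·2 + -1·-1 = 3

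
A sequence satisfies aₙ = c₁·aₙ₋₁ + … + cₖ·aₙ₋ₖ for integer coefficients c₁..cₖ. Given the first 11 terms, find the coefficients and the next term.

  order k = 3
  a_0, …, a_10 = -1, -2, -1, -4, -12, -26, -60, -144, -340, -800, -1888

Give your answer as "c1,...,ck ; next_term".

2,0,2 ; -4456

  a_3 = 2·-1 + 0·-2 + 2·-1 = -4
  a_4 = 2·-4 + 0·-1 + 2·-2 = -12
  a_5 = 2·-12 + 0·-4 + 2·-1 = -26
  a_6 = 2·-26 + 0·-12 + 2·-4 = -60
  a_7 = 2·-60 + 0·-26 + 2·-12 = -144
  a_8 = 2·-144 + 0·-60 + 2·-26 = -340
  a_9 = 2·-340 + 0·-144 + 2·-60 = -800
  a_10 = 2·-800 + 0·-340 + 2·-144 = -1888
  a_11 = 2·-1888 + 0·-800 + 2·-340 = -4456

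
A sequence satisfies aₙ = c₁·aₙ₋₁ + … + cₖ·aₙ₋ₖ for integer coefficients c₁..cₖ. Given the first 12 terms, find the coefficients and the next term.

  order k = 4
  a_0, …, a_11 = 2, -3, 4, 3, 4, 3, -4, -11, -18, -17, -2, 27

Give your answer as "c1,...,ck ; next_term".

  a_4 = 1·3 + 0·4 + -1·-3 + -1·2 = 4
  a_5 = 1·4 + 0·3 + -1·4 + -1·-3 = 3
  a_6 = 1·3 + 0·4 + -1·3 + -1·4 = -4
  a_7 = 1·-4 + 0·3 + -1·4 + -1·3 = -11
  a_8 = 1·-11 + 0·-4 + -1·3 + -1·4 = -18
  a_9 = 1·-18 + 0·-11 + -1·-4 + -1·3 = -17
  a_10 = 1·-17 + 0·-18 + -1·-11 + -1·-4 = -2
  a_11 = 1·-2 + 0·-17 + -1·-18 + -1·-11 = 27
  a_12 = 1·27 + 0·-2 + -1·-17 + -1·-18 = 62

1,0,-1,-1 ; 62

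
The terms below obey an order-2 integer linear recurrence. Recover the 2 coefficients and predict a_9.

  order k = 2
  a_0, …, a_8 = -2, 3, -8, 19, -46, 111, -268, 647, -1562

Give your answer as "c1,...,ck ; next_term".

-2,1 ; 3771

  a_2 = -2·3 + 1·-2 = -8
  a_3 = -2·-8 + 1·3 = 19
  a_4 = -2·19 + 1·-8 = -46
  a_5 = -2·-46 + 1·19 = 111
  a_6 = -2·111 + 1·-46 = -268
  a_7 = -2·-268 + 1·111 = 647
  a_8 = -2·647 + 1·-268 = -1562
  a_9 = -2·-1562 + 1·647 = 3771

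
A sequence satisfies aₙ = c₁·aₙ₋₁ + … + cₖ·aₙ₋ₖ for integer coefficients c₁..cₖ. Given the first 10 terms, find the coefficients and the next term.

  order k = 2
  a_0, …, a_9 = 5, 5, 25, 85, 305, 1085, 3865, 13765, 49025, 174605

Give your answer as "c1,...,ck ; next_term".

3,2 ; 621865

  a_2 = 3·5 + 2·5 = 25
  a_3 = 3·25 + 2·5 = 85
  a_4 = 3·85 + 2·25 = 305
  a_5 = 3·305 + 2·85 = 1085
  a_6 = 3·1085 + 2·305 = 3865
  a_7 = 3·3865 + 2·1085 = 13765
  a_8 = 3·13765 + 2·3865 = 49025
  a_9 = 3·49025 + 2·13765 = 174605
  a_10 = 3·174605 + 2·49025 = 621865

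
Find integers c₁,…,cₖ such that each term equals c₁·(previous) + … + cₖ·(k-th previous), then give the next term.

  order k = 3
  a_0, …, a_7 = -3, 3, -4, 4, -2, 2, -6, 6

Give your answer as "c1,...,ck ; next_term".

  a_3 = -1·-4 + -2·3 + -2·-3 = 4
  a_4 = -1·4 + -2·-4 + -2·3 = -2
  a_5 = -1·-2 + -2·4 + -2·-4 = 2
  a_6 = -1·2 + -2·-2 + -2·4 = -6
  a_7 = -1·-6 + -2·2 + -2·-2 = 6
  a_8 = -1·6 + -2·-6 + -2·2 = 2

-1,-2,-2 ; 2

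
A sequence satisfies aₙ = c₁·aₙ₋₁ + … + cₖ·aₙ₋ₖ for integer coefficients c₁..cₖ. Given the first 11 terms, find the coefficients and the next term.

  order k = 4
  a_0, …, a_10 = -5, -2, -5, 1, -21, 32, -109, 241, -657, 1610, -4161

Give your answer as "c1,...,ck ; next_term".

  a_4 = -2·1 + 2·-5 + 2·-2 + 1·-5 = -21
  a_5 = -2·-21 + 2·1 + 2·-5 + 1·-2 = 32
  a_6 = -2·32 + 2·-21 + 2·1 + 1·-5 = -109
  a_7 = -2·-109 + 2·32 + 2·-21 + 1·1 = 241
  a_8 = -2·241 + 2·-109 + 2·32 + 1·-21 = -657
  a_9 = -2·-657 + 2·241 + 2·-109 + 1·32 = 1610
  a_10 = -2·1610 + 2·-657 + 2·241 + 1·-109 = -4161
  a_11 = -2·-4161 + 2·1610 + 2·-657 + 1·241 = 10469

-2,2,2,1 ; 10469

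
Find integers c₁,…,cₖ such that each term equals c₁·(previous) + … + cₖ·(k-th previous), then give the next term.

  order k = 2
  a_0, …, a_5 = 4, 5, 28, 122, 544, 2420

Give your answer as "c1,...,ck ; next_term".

  a_2 = 4·5 + 2·4 = 28
  a_3 = 4·28 + 2·5 = 122
  a_4 = 4·122 + 2·28 = 544
  a_5 = 4·544 + 2·122 = 2420
  a_6 = 4·2420 + 2·544 = 10768

4,2 ; 10768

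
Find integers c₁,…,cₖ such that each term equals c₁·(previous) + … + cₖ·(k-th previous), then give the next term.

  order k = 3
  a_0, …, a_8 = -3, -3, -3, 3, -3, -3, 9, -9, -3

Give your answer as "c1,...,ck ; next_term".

-1,-1,1 ; 21

  a_3 = -1·-3 + -1·-3 + 1·-3 = 3
  a_4 = -1·3 + -1·-3 + 1·-3 = -3
  a_5 = -1·-3 + -1·3 + 1·-3 = -3
  a_6 = -1·-3 + -1·-3 + 1·3 = 9
  a_7 = -1·9 + -1·-3 + 1·-3 = -9
  a_8 = -1·-9 + -1·9 + 1·-3 = -3
  a_9 = -1·-3 + -1·-9 + 1·9 = 21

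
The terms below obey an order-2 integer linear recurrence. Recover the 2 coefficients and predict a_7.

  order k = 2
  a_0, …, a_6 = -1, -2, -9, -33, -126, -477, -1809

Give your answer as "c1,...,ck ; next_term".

3,3 ; -6858

  a_2 = 3·-2 + 3·-1 = -9
  a_3 = 3·-9 + 3·-2 = -33
  a_4 = 3·-33 + 3·-9 = -126
  a_5 = 3·-126 + 3·-33 = -477
  a_6 = 3·-477 + 3·-126 = -1809
  a_7 = 3·-1809 + 3·-477 = -6858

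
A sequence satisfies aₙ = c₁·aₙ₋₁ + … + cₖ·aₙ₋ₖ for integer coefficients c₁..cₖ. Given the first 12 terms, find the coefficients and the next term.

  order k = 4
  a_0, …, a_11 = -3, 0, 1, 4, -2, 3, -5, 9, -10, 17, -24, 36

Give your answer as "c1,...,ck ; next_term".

0,1,-1,1 ; -51

  a_4 = 0·4 + 1·1 + -1·0 + 1·-3 = -2
  a_5 = 0·-2 + 1·4 + -1·1 + 1·0 = 3
  a_6 = 0·3 + 1·-2 + -1·4 + 1·1 = -5
  a_7 = 0·-5 + 1·3 + -1·-2 + 1·4 = 9
  a_8 = 0·9 + 1·-5 + -1·3 + 1·-2 = -10
  a_9 = 0·-10 + 1·9 + -1·-5 + 1·3 = 17
  a_10 = 0·17 + 1·-10 + -1·9 + 1·-5 = -24
  a_11 = 0·-24 + 1·17 + -1·-10 + 1·9 = 36
  a_12 = 0·36 + 1·-24 + -1·17 + 1·-10 = -51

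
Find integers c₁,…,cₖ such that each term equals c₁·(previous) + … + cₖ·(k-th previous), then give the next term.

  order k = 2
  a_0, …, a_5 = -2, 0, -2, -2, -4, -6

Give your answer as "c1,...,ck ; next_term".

1,1 ; -10

  a_2 = 1·0 + 1·-2 = -2
  a_3 = 1·-2 + 1·0 = -2
  a_4 = 1·-2 + 1·-2 = -4
  a_5 = 1·-4 + 1·-2 = -6
  a_6 = 1·-6 + 1·-4 = -10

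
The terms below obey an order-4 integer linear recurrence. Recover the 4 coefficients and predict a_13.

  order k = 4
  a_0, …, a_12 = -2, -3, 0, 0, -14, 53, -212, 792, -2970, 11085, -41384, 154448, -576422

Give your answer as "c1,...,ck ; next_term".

  a_4 = -4·0 + 0·0 + 4·-3 + 1·-2 = -14
  a_5 = -4·-14 + 0·0 + 4·0 + 1·-3 = 53
  a_6 = -4·53 + 0·-14 + 4·0 + 1·0 = -212
  a_7 = -4·-212 + 0·53 + 4·-14 + 1·0 = 792
  a_8 = -4·792 + 0·-212 + 4·53 + 1·-14 = -2970
  a_9 = -4·-2970 + 0·792 + 4·-212 + 1·53 = 11085
  a_10 = -4·11085 + 0·-2970 + 4·792 + 1·-212 = -41384
  a_11 = -4·-41384 + 0·11085 + 4·-2970 + 1·792 = 154448
  a_12 = -4·154448 + 0·-41384 + 4·11085 + 1·-2970 = -576422
  a_13 = -4·-576422 + 0·154448 + 4·-41384 + 1·11085 = 2151237

-4,0,4,1 ; 2151237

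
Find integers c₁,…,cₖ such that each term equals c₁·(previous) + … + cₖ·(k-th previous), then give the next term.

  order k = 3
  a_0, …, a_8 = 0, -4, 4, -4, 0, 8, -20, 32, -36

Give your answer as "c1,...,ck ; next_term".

  a_3 = -2·4 + -1·-4 + 1·0 = -4
  a_4 = -2·-4 + -1·4 + 1·-4 = 0
  a_5 = -2·0 + -1·-4 + 1·4 = 8
  a_6 = -2·8 + -1·0 + 1·-4 = -20
  a_7 = -2·-20 + -1·8 + 1·0 = 32
  a_8 = -2·32 + -1·-20 + 1·8 = -36
  a_9 = -2·-36 + -1·32 + 1·-20 = 20

-2,-1,1 ; 20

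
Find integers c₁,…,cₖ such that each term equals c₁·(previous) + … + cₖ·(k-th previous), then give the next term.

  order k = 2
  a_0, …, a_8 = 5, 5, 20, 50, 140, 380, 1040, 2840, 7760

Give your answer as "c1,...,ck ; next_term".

2,2 ; 21200

  a_2 = 2·5 + 2·5 = 20
  a_3 = 2·20 + 2·5 = 50
  a_4 = 2·50 + 2·20 = 140
  a_5 = 2·140 + 2·50 = 380
  a_6 = 2·380 + 2·140 = 1040
  a_7 = 2·1040 + 2·380 = 2840
  a_8 = 2·2840 + 2·1040 = 7760
  a_9 = 2·7760 + 2·2840 = 21200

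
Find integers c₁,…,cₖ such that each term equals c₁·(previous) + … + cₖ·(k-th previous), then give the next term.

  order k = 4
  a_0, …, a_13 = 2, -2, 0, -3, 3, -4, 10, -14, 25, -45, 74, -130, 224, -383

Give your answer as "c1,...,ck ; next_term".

  a_4 = -1·-3 + 1·0 + -1·-2 + -1·2 = 3
  a_5 = -1·3 + 1·-3 + -1·0 + -1·-2 = -4
  a_6 = -1·-4 + 1·3 + -1·-3 + -1·0 = 10
  a_7 = -1·10 + 1·-4 + -1·3 + -1·-3 = -14
  a_8 = -1·-14 + 1·10 + -1·-4 + -1·3 = 25
  a_9 = -1·25 + 1·-14 + -1·10 + -1·-4 = -45
  a_10 = -1·-45 + 1·25 + -1·-14 + -1·10 = 74
  a_11 = -1·74 + 1·-45 + -1·25 + -1·-14 = -130
  a_12 = -1·-130 + 1·74 + -1·-45 + -1·25 = 224
  a_13 = -1·224 + 1·-130 + -1·74 + -1·-45 = -383
  a_14 = -1·-383 + 1·224 + -1·-130 + -1·74 = 663

-1,1,-1,-1 ; 663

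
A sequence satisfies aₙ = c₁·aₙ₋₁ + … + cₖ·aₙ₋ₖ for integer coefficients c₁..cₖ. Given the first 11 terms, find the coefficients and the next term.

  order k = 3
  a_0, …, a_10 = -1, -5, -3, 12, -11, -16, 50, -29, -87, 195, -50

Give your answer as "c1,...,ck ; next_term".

-1,-2,1 ; -427

  a_3 = -1·-3 + -2·-5 + 1·-1 = 12
  a_4 = -1·12 + -2·-3 + 1·-5 = -11
  a_5 = -1·-11 + -2·12 + 1·-3 = -16
  a_6 = -1·-16 + -2·-11 + 1·12 = 50
  a_7 = -1·50 + -2·-16 + 1·-11 = -29
  a_8 = -1·-29 + -2·50 + 1·-16 = -87
  a_9 = -1·-87 + -2·-29 + 1·50 = 195
  a_10 = -1·195 + -2·-87 + 1·-29 = -50
  a_11 = -1·-50 + -2·195 + 1·-87 = -427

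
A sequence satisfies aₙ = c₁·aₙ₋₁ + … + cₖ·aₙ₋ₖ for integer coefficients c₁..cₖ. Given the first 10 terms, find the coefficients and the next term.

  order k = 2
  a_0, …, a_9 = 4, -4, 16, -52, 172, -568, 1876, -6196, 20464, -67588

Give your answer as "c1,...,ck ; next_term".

-3,1 ; 223228

  a_2 = -3·-4 + 1·4 = 16
  a_3 = -3·16 + 1·-4 = -52
  a_4 = -3·-52 + 1·16 = 172
  a_5 = -3·172 + 1·-52 = -568
  a_6 = -3·-568 + 1·172 = 1876
  a_7 = -3·1876 + 1·-568 = -6196
  a_8 = -3·-6196 + 1·1876 = 20464
  a_9 = -3·20464 + 1·-6196 = -67588
  a_10 = -3·-67588 + 1·20464 = 223228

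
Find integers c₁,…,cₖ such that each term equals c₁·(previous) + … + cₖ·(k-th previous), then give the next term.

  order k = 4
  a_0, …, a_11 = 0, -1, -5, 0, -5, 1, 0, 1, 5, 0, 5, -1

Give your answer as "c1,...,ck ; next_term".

0,1,0,-1 ; 0

  a_4 = 0·0 + 1·-5 + 0·-1 + -1·0 = -5
  a_5 = 0·-5 + 1·0 + 0·-5 + -1·-1 = 1
  a_6 = 0·1 + 1·-5 + 0·0 + -1·-5 = 0
  a_7 = 0·0 + 1·1 + 0·-5 + -1·0 = 1
  a_8 = 0·1 + 1·0 + 0·1 + -1·-5 = 5
  a_9 = 0·5 + 1·1 + 0·0 + -1·1 = 0
  a_10 = 0·0 + 1·5 + 0·1 + -1·0 = 5
  a_11 = 0·5 + 1·0 + 0·5 + -1·1 = -1
  a_12 = 0·-1 + 1·5 + 0·0 + -1·5 = 0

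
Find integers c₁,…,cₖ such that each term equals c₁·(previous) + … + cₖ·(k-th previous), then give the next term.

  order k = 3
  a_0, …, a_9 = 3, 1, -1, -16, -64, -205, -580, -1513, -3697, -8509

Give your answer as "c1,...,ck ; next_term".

  a_3 = 4·-1 + -3·1 + -3·3 = -16
  a_4 = 4·-16 + -3·-1 + -3·1 = -64
  a_5 = 4·-64 + -3·-16 + -3·-1 = -205
  a_6 = 4·-205 + -3·-64 + -3·-16 = -580
  a_7 = 4·-580 + -3·-205 + -3·-64 = -1513
  a_8 = 4·-1513 + -3·-580 + -3·-205 = -3697
  a_9 = 4·-3697 + -3·-1513 + -3·-580 = -8509
  a_10 = 4·-8509 + -3·-3697 + -3·-1513 = -18406

4,-3,-3 ; -18406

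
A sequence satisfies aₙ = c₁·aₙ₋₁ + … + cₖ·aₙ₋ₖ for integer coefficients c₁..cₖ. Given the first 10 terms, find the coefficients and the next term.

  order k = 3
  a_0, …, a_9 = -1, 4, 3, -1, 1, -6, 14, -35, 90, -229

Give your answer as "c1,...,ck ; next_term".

-2,1,-1 ; 583

  a_3 = -2·3 + 1·4 + -1·-1 = -1
  a_4 = -2·-1 + 1·3 + -1·4 = 1
  a_5 = -2·1 + 1·-1 + -1·3 = -6
  a_6 = -2·-6 + 1·1 + -1·-1 = 14
  a_7 = -2·14 + 1·-6 + -1·1 = -35
  a_8 = -2·-35 + 1·14 + -1·-6 = 90
  a_9 = -2·90 + 1·-35 + -1·14 = -229
  a_10 = -2·-229 + 1·90 + -1·-35 = 583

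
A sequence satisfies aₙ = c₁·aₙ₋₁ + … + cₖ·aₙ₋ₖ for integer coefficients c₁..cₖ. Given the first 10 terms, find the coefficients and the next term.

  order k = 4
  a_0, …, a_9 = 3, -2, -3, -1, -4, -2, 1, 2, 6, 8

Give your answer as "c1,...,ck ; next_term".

  a_4 = 1·-1 + 0·-3 + 0·-2 + -1·3 = -4
  a_5 = 1·-4 + 0·-1 + 0·-3 + -1·-2 = -2
  a_6 = 1·-2 + 0·-4 + 0·-1 + -1·-3 = 1
  a_7 = 1·1 + 0·-2 + 0·-4 + -1·-1 = 2
  a_8 = 1·2 + 0·1 + 0·-2 + -1·-4 = 6
  a_9 = 1·6 + 0·2 + 0·1 + -1·-2 = 8
  a_10 = 1·8 + 0·6 + 0·2 + -1·1 = 7

1,0,0,-1 ; 7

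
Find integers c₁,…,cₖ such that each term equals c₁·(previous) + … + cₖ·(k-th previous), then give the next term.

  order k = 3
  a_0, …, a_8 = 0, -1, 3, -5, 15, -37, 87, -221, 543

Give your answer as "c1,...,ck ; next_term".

  a_3 = -1·3 + 2·-1 + -4·0 = -5
  a_4 = -1·-5 + 2·3 + -4·-1 = 15
  a_5 = -1·15 + 2·-5 + -4·3 = -37
  a_6 = -1·-37 + 2·15 + -4·-5 = 87
  a_7 = -1·87 + 2·-37 + -4·15 = -221
  a_8 = -1·-221 + 2·87 + -4·-37 = 543
  a_9 = -1·543 + 2·-221 + -4·87 = -1333

-1,2,-4 ; -1333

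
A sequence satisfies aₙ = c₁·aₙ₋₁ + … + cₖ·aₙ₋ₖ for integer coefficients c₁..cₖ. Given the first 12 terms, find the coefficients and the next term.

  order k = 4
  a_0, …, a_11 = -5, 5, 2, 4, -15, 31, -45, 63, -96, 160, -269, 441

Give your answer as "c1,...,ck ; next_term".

-2,-1,0,1 ; -709

  a_4 = -2·4 + -1·2 + 0·5 + 1·-5 = -15
  a_5 = -2·-15 + -1·4 + 0·2 + 1·5 = 31
  a_6 = -2·31 + -1·-15 + 0·4 + 1·2 = -45
  a_7 = -2·-45 + -1·31 + 0·-15 + 1·4 = 63
  a_8 = -2·63 + -1·-45 + 0·31 + 1·-15 = -96
  a_9 = -2·-96 + -1·63 + 0·-45 + 1·31 = 160
  a_10 = -2·160 + -1·-96 + 0·63 + 1·-45 = -269
  a_11 = -2·-269 + -1·160 + 0·-96 + 1·63 = 441
  a_12 = -2·441 + -1·-269 + 0·160 + 1·-96 = -709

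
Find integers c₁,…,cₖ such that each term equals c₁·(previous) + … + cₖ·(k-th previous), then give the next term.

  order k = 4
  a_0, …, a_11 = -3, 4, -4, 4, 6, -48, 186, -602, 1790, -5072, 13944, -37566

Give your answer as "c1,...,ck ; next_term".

  a_4 = -4·4 + -3·-4 + 1·4 + -2·-3 = 6
  a_5 = -4·6 + -3·4 + 1·-4 + -2·4 = -48
  a_6 = -4·-48 + -3·6 + 1·4 + -2·-4 = 186
  a_7 = -4·186 + -3·-48 + 1·6 + -2·4 = -602
  a_8 = -4·-602 + -3·186 + 1·-48 + -2·6 = 1790
  a_9 = -4·1790 + -3·-602 + 1·186 + -2·-48 = -5072
  a_10 = -4·-5072 + -3·1790 + 1·-602 + -2·186 = 13944
  a_11 = -4·13944 + -3·-5072 + 1·1790 + -2·-602 = -37566
  a_12 = -4·-37566 + -3·13944 + 1·-5072 + -2·1790 = 99780

-4,-3,1,-2 ; 99780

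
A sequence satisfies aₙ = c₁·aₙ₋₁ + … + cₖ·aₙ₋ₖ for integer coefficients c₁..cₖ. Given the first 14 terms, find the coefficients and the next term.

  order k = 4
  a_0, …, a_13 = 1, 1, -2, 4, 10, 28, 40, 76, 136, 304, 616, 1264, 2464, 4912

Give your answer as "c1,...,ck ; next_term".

  a_4 = 2·4 + 0·-2 + -2·1 + 4·1 = 10
  a_5 = 2·10 + 0·4 + -2·-2 + 4·1 = 28
  a_6 = 2·28 + 0·10 + -2·4 + 4·-2 = 40
  a_7 = 2·40 + 0·28 + -2·10 + 4·4 = 76
  a_8 = 2·76 + 0·40 + -2·28 + 4·10 = 136
  a_9 = 2·136 + 0·76 + -2·40 + 4·28 = 304
  a_10 = 2·304 + 0·136 + -2·76 + 4·40 = 616
  a_11 = 2·616 + 0·304 + -2·136 + 4·76 = 1264
  a_12 = 2·1264 + 0·616 + -2·304 + 4·136 = 2464
  a_13 = 2·2464 + 0·1264 + -2·616 + 4·304 = 4912
  a_14 = 2·4912 + 0·2464 + -2·1264 + 4·616 = 9760

2,0,-2,4 ; 9760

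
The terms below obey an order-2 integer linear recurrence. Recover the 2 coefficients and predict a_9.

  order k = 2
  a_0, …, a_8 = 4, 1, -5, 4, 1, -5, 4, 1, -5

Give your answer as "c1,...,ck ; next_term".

  a_2 = -1·1 + -1·4 = -5
  a_3 = -1·-5 + -1·1 = 4
  a_4 = -1·4 + -1·-5 = 1
  a_5 = -1·1 + -1·4 = -5
  a_6 = -1·-5 + -1·1 = 4
  a_7 = -1·4 + -1·-5 = 1
  a_8 = -1·1 + -1·4 = -5
  a_9 = -1·-5 + -1·1 = 4

-1,-1 ; 4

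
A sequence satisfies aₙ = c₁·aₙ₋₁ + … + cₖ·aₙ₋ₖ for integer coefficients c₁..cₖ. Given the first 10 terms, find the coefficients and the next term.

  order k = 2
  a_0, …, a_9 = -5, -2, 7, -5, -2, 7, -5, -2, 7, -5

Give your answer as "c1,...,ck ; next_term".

-1,-1 ; -2

  a_2 = -1·-2 + -1·-5 = 7
  a_3 = -1·7 + -1·-2 = -5
  a_4 = -1·-5 + -1·7 = -2
  a_5 = -1·-2 + -1·-5 = 7
  a_6 = -1·7 + -1·-2 = -5
  a_7 = -1·-5 + -1·7 = -2
  a_8 = -1·-2 + -1·-5 = 7
  a_9 = -1·7 + -1·-2 = -5
  a_10 = -1·-5 + -1·7 = -2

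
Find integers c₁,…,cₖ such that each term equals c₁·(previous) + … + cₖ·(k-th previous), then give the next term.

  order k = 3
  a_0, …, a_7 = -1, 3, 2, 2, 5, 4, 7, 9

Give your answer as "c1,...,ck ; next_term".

  a_3 = 0·2 + 1·3 + 1·-1 = 2
  a_4 = 0·2 + 1·2 + 1·3 = 5
  a_5 = 0·5 + 1·2 + 1·2 = 4
  a_6 = 0·4 + 1·5 + 1·2 = 7
  a_7 = 0·7 + 1·4 + 1·5 = 9
  a_8 = 0·9 + 1·7 + 1·4 = 11

0,1,1 ; 11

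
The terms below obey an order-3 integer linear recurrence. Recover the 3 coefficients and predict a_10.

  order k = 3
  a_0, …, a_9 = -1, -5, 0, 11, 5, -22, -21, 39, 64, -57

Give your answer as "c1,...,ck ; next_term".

0,-2,-1 ; -167

  a_3 = 0·0 + -2·-5 + -1·-1 = 11
  a_4 = 0·11 + -2·0 + -1·-5 = 5
  a_5 = 0·5 + -2·11 + -1·0 = -22
  a_6 = 0·-22 + -2·5 + -1·11 = -21
  a_7 = 0·-21 + -2·-22 + -1·5 = 39
  a_8 = 0·39 + -2·-21 + -1·-22 = 64
  a_9 = 0·64 + -2·39 + -1·-21 = -57
  a_10 = 0·-57 + -2·64 + -1·39 = -167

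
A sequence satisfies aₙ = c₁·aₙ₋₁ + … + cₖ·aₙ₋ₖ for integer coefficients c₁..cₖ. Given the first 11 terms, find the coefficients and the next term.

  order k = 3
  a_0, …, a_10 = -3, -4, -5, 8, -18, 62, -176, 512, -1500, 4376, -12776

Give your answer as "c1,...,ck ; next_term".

-2,2,-2 ; 37304

  a_3 = -2·-5 + 2·-4 + -2·-3 = 8
  a_4 = -2·8 + 2·-5 + -2·-4 = -18
  a_5 = -2·-18 + 2·8 + -2·-5 = 62
  a_6 = -2·62 + 2·-18 + -2·8 = -176
  a_7 = -2·-176 + 2·62 + -2·-18 = 512
  a_8 = -2·512 + 2·-176 + -2·62 = -1500
  a_9 = -2·-1500 + 2·512 + -2·-176 = 4376
  a_10 = -2·4376 + 2·-1500 + -2·512 = -12776
  a_11 = -2·-12776 + 2·4376 + -2·-1500 = 37304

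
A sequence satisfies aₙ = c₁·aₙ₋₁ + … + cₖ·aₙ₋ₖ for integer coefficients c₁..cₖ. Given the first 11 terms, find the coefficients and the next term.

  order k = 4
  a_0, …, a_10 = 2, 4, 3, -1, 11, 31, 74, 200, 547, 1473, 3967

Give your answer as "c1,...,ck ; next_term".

  a_4 = 2·-1 + 1·3 + 2·4 + 1·2 = 11
  a_5 = 2·11 + 1·-1 + 2·3 + 1·4 = 31
  a_6 = 2·31 + 1·11 + 2·-1 + 1·3 = 74
  a_7 = 2·74 + 1·31 + 2·11 + 1·-1 = 200
  a_8 = 2·200 + 1·74 + 2·31 + 1·11 = 547
  a_9 = 2·547 + 1·200 + 2·74 + 1·31 = 1473
  a_10 = 2·1473 + 1·547 + 2·200 + 1·74 = 3967
  a_11 = 2·3967 + 1·1473 + 2·547 + 1·200 = 10701

2,1,2,1 ; 10701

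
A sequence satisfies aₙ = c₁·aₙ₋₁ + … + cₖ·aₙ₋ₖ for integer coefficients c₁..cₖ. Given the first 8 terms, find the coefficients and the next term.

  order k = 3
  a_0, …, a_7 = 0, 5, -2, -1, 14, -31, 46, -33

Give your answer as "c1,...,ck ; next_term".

-2,-1,2 ; -42

  a_3 = -2·-2 + -1·5 + 2·0 = -1
  a_4 = -2·-1 + -1·-2 + 2·5 = 14
  a_5 = -2·14 + -1·-1 + 2·-2 = -31
  a_6 = -2·-31 + -1·14 + 2·-1 = 46
  a_7 = -2·46 + -1·-31 + 2·14 = -33
  a_8 = -2·-33 + -1·46 + 2·-31 = -42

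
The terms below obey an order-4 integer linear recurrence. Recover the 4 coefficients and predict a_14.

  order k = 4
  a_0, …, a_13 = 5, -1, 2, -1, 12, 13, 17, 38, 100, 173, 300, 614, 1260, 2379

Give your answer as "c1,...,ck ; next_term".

1,0,2,3 ; 4507

  a_4 = 1·-1 + 0·2 + 2·-1 + 3·5 = 12
  a_5 = 1·12 + 0·-1 + 2·2 + 3·-1 = 13
  a_6 = 1·13 + 0·12 + 2·-1 + 3·2 = 17
  a_7 = 1·17 + 0·13 + 2·12 + 3·-1 = 38
  a_8 = 1·38 + 0·17 + 2·13 + 3·12 = 100
  a_9 = 1·100 + 0·38 + 2·17 + 3·13 = 173
  a_10 = 1·173 + 0·100 + 2·38 + 3·17 = 300
  a_11 = 1·300 + 0·173 + 2·100 + 3·38 = 614
  a_12 = 1·614 + 0·300 + 2·173 + 3·100 = 1260
  a_13 = 1·1260 + 0·614 + 2·300 + 3·173 = 2379
  a_14 = 1·2379 + 0·1260 + 2·614 + 3·300 = 4507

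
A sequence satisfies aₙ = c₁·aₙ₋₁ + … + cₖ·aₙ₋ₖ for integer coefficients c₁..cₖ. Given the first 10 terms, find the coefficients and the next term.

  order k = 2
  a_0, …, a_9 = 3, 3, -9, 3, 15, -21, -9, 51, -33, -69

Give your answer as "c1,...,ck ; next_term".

-1,-2 ; 135

  a_2 = -1·3 + -2·3 = -9
  a_3 = -1·-9 + -2·3 = 3
  a_4 = -1·3 + -2·-9 = 15
  a_5 = -1·15 + -2·3 = -21
  a_6 = -1·-21 + -2·15 = -9
  a_7 = -1·-9 + -2·-21 = 51
  a_8 = -1·51 + -2·-9 = -33
  a_9 = -1·-33 + -2·51 = -69
  a_10 = -1·-69 + -2·-33 = 135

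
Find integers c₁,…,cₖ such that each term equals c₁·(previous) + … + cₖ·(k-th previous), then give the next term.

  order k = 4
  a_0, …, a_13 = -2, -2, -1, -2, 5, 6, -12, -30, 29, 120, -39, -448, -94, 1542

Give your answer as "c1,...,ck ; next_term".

0,-3,-2,1 ; 1139

  a_4 = 0·-2 + -3·-1 + -2·-2 + 1·-2 = 5
  a_5 = 0·5 + -3·-2 + -2·-1 + 1·-2 = 6
  a_6 = 0·6 + -3·5 + -2·-2 + 1·-1 = -12
  a_7 = 0·-12 + -3·6 + -2·5 + 1·-2 = -30
  a_8 = 0·-30 + -3·-12 + -2·6 + 1·5 = 29
  a_9 = 0·29 + -3·-30 + -2·-12 + 1·6 = 120
  a_10 = 0·120 + -3·29 + -2·-30 + 1·-12 = -39
  a_11 = 0·-39 + -3·120 + -2·29 + 1·-30 = -448
  a_12 = 0·-448 + -3·-39 + -2·120 + 1·29 = -94
  a_13 = 0·-94 + -3·-448 + -2·-39 + 1·120 = 1542
  a_14 = 0·1542 + -3·-94 + -2·-448 + 1·-39 = 1139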